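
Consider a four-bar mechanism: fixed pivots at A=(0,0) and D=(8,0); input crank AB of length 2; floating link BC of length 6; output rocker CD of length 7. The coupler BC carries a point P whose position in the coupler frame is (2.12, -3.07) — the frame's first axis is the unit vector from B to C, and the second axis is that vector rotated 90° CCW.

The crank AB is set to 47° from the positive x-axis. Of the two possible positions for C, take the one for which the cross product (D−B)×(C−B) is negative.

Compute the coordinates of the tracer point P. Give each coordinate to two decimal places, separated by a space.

A=(0,0), D=(8.00,0)
B = A + 2.00·(cos47°, sin47°) = (1.3640, 1.4627)
|BD| = 6.7953
circle(B,6.00) ∩ circle(D,7.00): a=2.4411, h=5.4810
  candidates: C₊=(4.9277,6.2897) cross=37.245; C₋=(2.5681,-4.4152) cross=-37.245
  mode - wants cross < 0 → take C=(2.5681,-4.4152) (cross=-37.245)
ex = (C−B)/|BC| = (0.2007,-0.9797); ey = (0.9797,0.2007)
P = B + 2.12·ex + -3.07·ey = (-1.2181,-1.2303)

-1.22 -1.23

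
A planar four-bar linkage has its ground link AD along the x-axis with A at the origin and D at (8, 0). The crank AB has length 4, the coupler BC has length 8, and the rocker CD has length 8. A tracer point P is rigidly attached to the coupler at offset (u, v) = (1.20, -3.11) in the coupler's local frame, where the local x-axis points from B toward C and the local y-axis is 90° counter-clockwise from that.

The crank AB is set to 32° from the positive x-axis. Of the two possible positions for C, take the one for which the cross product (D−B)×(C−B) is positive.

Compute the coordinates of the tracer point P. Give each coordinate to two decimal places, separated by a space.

A=(0,0), D=(8.00,0)
B = A + 4.00·(cos32°, sin32°) = (3.3922, 2.1197)
|BD| = 5.0720
circle(B,8.00) ∩ circle(D,8.00): a=2.5360, h=7.5874
  candidates: C₊=(8.8670,7.9529) cross=38.483; C₋=(2.5252,-5.8332) cross=-38.483
  mode + wants cross > 0 → take C=(8.8670,7.9529) (cross=38.483)
ex = (C−B)/|BC| = (0.6844,0.7292); ey = (-0.7292,0.6844)
P = B + 1.20·ex + -3.11·ey = (6.4811,0.8663)

6.48 0.87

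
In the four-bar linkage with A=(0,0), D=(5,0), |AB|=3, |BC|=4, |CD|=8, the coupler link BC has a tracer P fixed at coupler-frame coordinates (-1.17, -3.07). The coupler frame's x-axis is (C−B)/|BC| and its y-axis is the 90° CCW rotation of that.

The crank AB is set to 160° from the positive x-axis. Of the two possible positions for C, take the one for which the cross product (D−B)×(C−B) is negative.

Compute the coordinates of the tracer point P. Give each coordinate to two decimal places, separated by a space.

A=(0,0), D=(5.00,0)
B = A + 3.00·(cos160°, sin160°) = (-2.8191, 1.0261)
|BD| = 7.8861
circle(B,4.00) ∩ circle(D,8.00): a=0.8997, h=3.8975
  candidates: C₊=(-1.4199,4.7734) cross=30.736; C₋=(-2.4341,-2.9554) cross=-30.736
  mode - wants cross < 0 → take C=(-2.4341,-2.9554) (cross=-30.736)
ex = (C−B)/|BC| = (0.0962,-0.9954); ey = (0.9954,0.0962)
P = B + -1.17·ex + -3.07·ey = (-5.9874,1.8952)

-5.99 1.90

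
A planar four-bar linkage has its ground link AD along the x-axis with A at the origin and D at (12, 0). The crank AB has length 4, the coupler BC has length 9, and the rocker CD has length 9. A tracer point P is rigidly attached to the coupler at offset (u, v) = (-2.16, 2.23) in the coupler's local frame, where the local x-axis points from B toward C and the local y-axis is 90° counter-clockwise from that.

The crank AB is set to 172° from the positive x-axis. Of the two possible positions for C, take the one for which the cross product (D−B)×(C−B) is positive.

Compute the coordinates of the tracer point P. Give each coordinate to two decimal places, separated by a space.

A=(0,0), D=(12.00,0)
B = A + 4.00·(cos172°, sin172°) = (-3.9611, 0.5567)
|BD| = 15.9708
circle(B,9.00) ∩ circle(D,9.00): a=7.9854, h=4.1513
  candidates: C₊=(4.1642,4.4272) cross=66.300; C₋=(3.8748,-3.8705) cross=-66.300
  mode + wants cross > 0 → take C=(4.1642,4.4272) (cross=66.300)
ex = (C−B)/|BC| = (0.9028,0.4301); ey = (-0.4301,0.9028)
P = B + -2.16·ex + 2.23·ey = (-6.8701,1.6410)

-6.87 1.64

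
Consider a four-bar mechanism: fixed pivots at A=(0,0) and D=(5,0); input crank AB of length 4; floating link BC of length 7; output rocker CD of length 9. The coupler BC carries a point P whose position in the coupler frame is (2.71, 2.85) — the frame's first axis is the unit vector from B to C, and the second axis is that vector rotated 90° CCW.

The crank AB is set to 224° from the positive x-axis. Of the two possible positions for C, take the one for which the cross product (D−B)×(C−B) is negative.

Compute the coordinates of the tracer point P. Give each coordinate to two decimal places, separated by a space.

1.04 -3.14

A=(0,0), D=(5.00,0)
B = A + 4.00·(cos224°, sin224°) = (-2.8774, -2.7786)
|BD| = 8.3531
circle(B,7.00) ∩ circle(D,9.00): a=2.2611, h=6.6248
  candidates: C₊=(-2.9488,4.2210) cross=55.337; C₋=(1.4587,-8.2740) cross=-55.337
  mode - wants cross < 0 → take C=(1.4587,-8.2740) (cross=-55.337)
ex = (C−B)/|BC| = (0.6194,-0.7851); ey = (0.7851,0.6194)
P = B + 2.71·ex + 2.85·ey = (1.0387,-3.1407)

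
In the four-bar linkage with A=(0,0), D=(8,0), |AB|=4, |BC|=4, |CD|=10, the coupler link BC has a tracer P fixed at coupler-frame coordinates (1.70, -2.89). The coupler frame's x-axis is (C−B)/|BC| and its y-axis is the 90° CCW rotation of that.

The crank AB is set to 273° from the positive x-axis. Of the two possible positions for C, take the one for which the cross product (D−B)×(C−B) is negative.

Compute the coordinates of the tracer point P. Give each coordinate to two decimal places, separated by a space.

A=(0,0), D=(8.00,0)
B = A + 4.00·(cos273°, sin273°) = (0.2093, -3.9945)
|BD| = 8.7550
circle(B,4.00) ∩ circle(D,10.00): a=-0.4197, h=3.9779
  candidates: C₊=(-1.9791,-0.6463) cross=34.827; C₋=(1.6508,-7.7258) cross=-34.827
  mode - wants cross < 0 → take C=(1.6508,-7.7258) (cross=-34.827)
ex = (C−B)/|BC| = (0.3604,-0.9328); ey = (0.9328,0.3604)
P = B + 1.70·ex + -2.89·ey = (-1.8739,-6.6217)

-1.87 -6.62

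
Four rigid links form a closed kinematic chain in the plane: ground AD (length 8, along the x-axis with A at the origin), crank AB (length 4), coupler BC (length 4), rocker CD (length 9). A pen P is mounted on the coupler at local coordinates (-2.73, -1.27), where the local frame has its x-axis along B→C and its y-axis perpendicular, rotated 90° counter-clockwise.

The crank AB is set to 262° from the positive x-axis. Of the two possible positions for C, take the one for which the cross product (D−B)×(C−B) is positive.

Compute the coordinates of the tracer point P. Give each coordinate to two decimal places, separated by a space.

1.01 -6.53

A=(0,0), D=(8.00,0)
B = A + 4.00·(cos262°, sin262°) = (-0.5567, -3.9611)
|BD| = 9.4291
circle(B,4.00) ∩ circle(D,9.00): a=1.2677, h=3.7938
  candidates: C₊=(-1.0000,0.0143) cross=35.772; C₋=(2.1875,-6.8713) cross=-35.772
  mode + wants cross > 0 → take C=(-1.0000,0.0143) (cross=35.772)
ex = (C−B)/|BC| = (-0.1108,0.9938); ey = (-0.9938,-0.1108)
P = B + -2.73·ex + -1.27·ey = (1.0080,-6.5335)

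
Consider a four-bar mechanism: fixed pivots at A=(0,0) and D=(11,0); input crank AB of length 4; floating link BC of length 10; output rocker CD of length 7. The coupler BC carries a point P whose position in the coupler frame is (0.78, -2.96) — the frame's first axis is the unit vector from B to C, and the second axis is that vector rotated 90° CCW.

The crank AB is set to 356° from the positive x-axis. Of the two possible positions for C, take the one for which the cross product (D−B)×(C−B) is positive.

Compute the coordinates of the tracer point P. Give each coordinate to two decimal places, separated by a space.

A=(0,0), D=(11.00,0)
B = A + 4.00·(cos356°, sin356°) = (3.9903, -0.2790)
|BD| = 7.0153
circle(B,10.00) ∩ circle(D,7.00): a=7.1426, h=6.9988
  candidates: C₊=(10.8488,6.9984) cross=49.099; C₋=(11.4055,-6.9882) cross=-49.099
  mode + wants cross > 0 → take C=(10.8488,6.9984) (cross=49.099)
ex = (C−B)/|BC| = (0.6859,0.7277); ey = (-0.7277,0.6859)
P = B + 0.78·ex + -2.96·ey = (6.6793,-1.7415)

6.68 -1.74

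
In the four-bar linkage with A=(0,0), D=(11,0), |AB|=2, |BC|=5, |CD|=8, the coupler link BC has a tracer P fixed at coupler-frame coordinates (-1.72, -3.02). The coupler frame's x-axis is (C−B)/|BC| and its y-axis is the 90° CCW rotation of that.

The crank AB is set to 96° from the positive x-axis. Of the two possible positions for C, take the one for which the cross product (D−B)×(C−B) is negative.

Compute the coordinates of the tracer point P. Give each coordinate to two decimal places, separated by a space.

-3.60 1.21

A=(0,0), D=(11.00,0)
B = A + 2.00·(cos96°, sin96°) = (-0.2091, 1.9890)
|BD| = 11.3842
circle(B,5.00) ∩ circle(D,8.00): a=3.9792, h=3.0276
  candidates: C₊=(4.2379,4.2748) cross=34.466; C₋=(3.1799,-1.6872) cross=-34.466
  mode - wants cross < 0 → take C=(3.1799,-1.6872) (cross=-34.466)
ex = (C−B)/|BC| = (0.6778,-0.7352); ey = (0.7352,0.6778)
P = B + -1.72·ex + -3.02·ey = (-3.5953,1.2067)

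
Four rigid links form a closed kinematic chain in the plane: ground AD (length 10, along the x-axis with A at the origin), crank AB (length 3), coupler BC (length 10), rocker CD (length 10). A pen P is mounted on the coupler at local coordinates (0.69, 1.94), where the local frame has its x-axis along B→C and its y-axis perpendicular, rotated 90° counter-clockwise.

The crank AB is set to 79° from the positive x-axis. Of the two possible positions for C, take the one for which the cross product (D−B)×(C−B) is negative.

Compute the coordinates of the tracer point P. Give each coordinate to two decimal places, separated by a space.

A=(0,0), D=(10.00,0)
B = A + 3.00·(cos79°, sin79°) = (0.5724, 2.9449)
|BD| = 9.8768
circle(B,10.00) ∩ circle(D,10.00): a=4.9384, h=8.6955
  candidates: C₊=(7.8789,9.7725) cross=85.884; C₋=(2.6935,-6.8276) cross=-85.884
  mode - wants cross < 0 → take C=(2.6935,-6.8276) (cross=-85.884)
ex = (C−B)/|BC| = (0.2121,-0.9772); ey = (0.9772,0.2121)
P = B + 0.69·ex + 1.94·ey = (2.6146,2.6821)

2.61 2.68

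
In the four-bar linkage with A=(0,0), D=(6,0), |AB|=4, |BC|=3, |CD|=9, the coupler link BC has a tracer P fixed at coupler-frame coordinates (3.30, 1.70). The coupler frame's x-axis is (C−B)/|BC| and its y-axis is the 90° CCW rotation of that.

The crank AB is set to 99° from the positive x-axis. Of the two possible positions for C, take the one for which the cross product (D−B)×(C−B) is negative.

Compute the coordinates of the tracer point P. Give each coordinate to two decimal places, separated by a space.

A=(0,0), D=(6.00,0)
B = A + 4.00·(cos99°, sin99°) = (-0.6257, 3.9508)
|BD| = 7.7142
circle(B,3.00) ∩ circle(D,9.00): a=-0.8096, h=2.8887
  candidates: C₊=(0.1583,6.8465) cross=22.284; C₋=(-2.8005,1.8843) cross=-22.284
  mode - wants cross < 0 → take C=(-2.8005,1.8843) (cross=-22.284)
ex = (C−B)/|BC| = (-0.7249,-0.6888); ey = (0.6888,-0.7249)
P = B + 3.30·ex + 1.70·ey = (-1.8470,0.4453)

-1.85 0.45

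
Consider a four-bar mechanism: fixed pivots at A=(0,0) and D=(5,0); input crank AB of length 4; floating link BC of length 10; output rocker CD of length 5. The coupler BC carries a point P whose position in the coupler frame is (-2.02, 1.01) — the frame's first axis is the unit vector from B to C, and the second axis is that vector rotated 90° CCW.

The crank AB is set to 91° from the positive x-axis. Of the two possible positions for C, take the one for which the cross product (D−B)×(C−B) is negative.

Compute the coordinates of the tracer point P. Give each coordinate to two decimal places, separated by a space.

-0.06 6.26

A=(0,0), D=(5.00,0)
B = A + 4.00·(cos91°, sin91°) = (-0.0698, 3.9994)
|BD| = 6.4574
circle(B,10.00) ∩ circle(D,5.00): a=9.0360, h=4.2838
  candidates: C₊=(9.6777,1.7662) cross=27.662; C₋=(4.3713,-4.9603) cross=-27.662
  mode - wants cross < 0 → take C=(4.3713,-4.9603) (cross=-27.662)
ex = (C−B)/|BC| = (0.4441,-0.8960); ey = (0.8960,0.4441)
P = B + -2.02·ex + 1.01·ey = (-0.0620,6.2578)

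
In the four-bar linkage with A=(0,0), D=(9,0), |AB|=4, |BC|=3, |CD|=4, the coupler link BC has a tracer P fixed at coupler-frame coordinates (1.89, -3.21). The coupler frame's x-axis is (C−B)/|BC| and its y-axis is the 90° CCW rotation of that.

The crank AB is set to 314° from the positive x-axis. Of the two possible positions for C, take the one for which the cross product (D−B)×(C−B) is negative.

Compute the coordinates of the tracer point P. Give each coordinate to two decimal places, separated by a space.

A=(0,0), D=(9.00,0)
B = A + 4.00·(cos314°, sin314°) = (2.7786, -2.8774)
|BD| = 6.8545
circle(B,3.00) ∩ circle(D,4.00): a=2.9167, h=0.7022
  candidates: C₊=(5.1311,-1.0157) cross=4.813; C₋=(5.7207,-2.2904) cross=-4.813
  mode - wants cross < 0 → take C=(5.7207,-2.2904) (cross=-4.813)
ex = (C−B)/|BC| = (0.9807,0.1957); ey = (-0.1957,0.9807)
P = B + 1.89·ex + -3.21·ey = (5.2602,-5.6555)

5.26 -5.66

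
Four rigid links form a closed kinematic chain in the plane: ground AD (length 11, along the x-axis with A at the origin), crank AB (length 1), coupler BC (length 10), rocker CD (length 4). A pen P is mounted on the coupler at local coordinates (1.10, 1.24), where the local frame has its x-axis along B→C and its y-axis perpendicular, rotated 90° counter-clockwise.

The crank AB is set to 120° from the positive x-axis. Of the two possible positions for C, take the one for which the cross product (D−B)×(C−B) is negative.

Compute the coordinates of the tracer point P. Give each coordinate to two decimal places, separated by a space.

1.01 1.55

A=(0,0), D=(11.00,0)
B = A + 1.00·(cos120°, sin120°) = (-0.5000, 0.8660)
|BD| = 11.5326
circle(B,10.00) ∩ circle(D,4.00): a=9.4081, h=3.3892
  candidates: C₊=(9.1361,3.5392) cross=39.086; C₋=(8.6271,-3.2201) cross=-39.086
  mode - wants cross < 0 → take C=(8.6271,-3.2201) (cross=-39.086)
ex = (C−B)/|BC| = (0.9127,-0.4086); ey = (0.4086,0.9127)
P = B + 1.10·ex + 1.24·ey = (1.0107,1.5483)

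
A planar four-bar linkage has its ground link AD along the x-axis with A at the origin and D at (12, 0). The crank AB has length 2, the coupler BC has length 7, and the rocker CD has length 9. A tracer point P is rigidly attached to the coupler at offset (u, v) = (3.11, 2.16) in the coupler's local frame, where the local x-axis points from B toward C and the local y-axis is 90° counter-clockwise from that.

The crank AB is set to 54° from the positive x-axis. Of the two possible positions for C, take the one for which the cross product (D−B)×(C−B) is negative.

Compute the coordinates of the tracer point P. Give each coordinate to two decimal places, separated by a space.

4.49 -0.20

A=(0,0), D=(12.00,0)
B = A + 2.00·(cos54°, sin54°) = (1.1756, 1.6180)
|BD| = 10.9447
circle(B,7.00) ∩ circle(D,9.00): a=4.0105, h=5.7373
  candidates: C₊=(5.9901,6.6994) cross=62.793; C₋=(4.2938,-4.6491) cross=-62.793
  mode - wants cross < 0 → take C=(4.2938,-4.6491) (cross=-62.793)
ex = (C−B)/|BC| = (0.4455,-0.8953); ey = (0.8953,0.4455)
P = B + 3.11·ex + 2.16·ey = (4.4948,-0.2042)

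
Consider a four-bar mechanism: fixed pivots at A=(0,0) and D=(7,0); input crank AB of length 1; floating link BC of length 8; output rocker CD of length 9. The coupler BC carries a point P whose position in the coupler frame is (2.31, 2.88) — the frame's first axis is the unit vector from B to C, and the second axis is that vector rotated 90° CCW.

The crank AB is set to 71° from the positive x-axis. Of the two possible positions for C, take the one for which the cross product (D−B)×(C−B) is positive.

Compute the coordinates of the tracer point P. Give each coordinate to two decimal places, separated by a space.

-1.40 4.21

A=(0,0), D=(7.00,0)
B = A + 1.00·(cos71°, sin71°) = (0.3256, 0.9455)
|BD| = 6.7411
circle(B,8.00) ∩ circle(D,9.00): a=2.1096, h=7.7168
  candidates: C₊=(3.4967,8.2902) cross=52.020; C₋=(1.3319,-6.9909) cross=-52.020
  mode + wants cross > 0 → take C=(3.4967,8.2902) (cross=52.020)
ex = (C−B)/|BC| = (0.3964,0.9181); ey = (-0.9181,0.3964)
P = B + 2.31·ex + 2.88·ey = (-1.4028,4.2079)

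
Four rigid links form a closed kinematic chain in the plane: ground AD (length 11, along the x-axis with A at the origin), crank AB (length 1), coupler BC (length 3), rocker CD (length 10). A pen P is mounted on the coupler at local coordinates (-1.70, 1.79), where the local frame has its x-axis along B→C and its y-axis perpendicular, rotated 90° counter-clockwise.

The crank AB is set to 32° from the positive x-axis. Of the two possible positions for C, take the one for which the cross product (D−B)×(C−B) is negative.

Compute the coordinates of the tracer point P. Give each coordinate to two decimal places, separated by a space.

2.36 2.48

A=(0,0), D=(11.00,0)
B = A + 1.00·(cos32°, sin32°) = (0.8480, 0.5299)
|BD| = 10.1658
circle(B,3.00) ∩ circle(D,10.00): a=0.6071, h=2.9379
  candidates: C₊=(1.6075,3.4322) cross=29.866; C₋=(1.3012,-2.4357) cross=-29.866
  mode - wants cross < 0 → take C=(1.3012,-2.4357) (cross=-29.866)
ex = (C−B)/|BC| = (0.1510,-0.9885); ey = (0.9885,0.1510)
P = B + -1.70·ex + 1.79·ey = (2.3608,2.4808)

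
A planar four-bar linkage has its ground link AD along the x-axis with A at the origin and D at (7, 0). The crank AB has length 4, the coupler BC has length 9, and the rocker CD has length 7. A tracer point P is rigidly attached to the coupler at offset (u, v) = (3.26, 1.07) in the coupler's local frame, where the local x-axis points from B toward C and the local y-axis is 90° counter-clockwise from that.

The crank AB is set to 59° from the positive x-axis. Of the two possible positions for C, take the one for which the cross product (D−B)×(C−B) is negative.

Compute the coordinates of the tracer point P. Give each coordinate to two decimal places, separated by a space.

3.37 0.26

A=(0,0), D=(7.00,0)
B = A + 4.00·(cos59°, sin59°) = (2.0602, 3.4287)
|BD| = 6.0131
circle(B,9.00) ∩ circle(D,7.00): a=5.6674, h=6.9915
  candidates: C₊=(10.7025,5.9407) cross=42.041; C₋=(2.7295,-5.5464) cross=-42.041
  mode - wants cross < 0 → take C=(2.7295,-5.5464) (cross=-42.041)
ex = (C−B)/|BC| = (0.0744,-0.9972); ey = (0.9972,0.0744)
P = B + 3.26·ex + 1.07·ey = (3.3696,0.2573)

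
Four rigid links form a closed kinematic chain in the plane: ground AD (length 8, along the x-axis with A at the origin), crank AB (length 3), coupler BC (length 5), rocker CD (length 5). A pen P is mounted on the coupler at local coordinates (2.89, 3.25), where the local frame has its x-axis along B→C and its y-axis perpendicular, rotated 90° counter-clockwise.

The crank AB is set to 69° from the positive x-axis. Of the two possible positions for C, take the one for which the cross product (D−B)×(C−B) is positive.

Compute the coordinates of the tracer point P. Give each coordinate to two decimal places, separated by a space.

A=(0,0), D=(8.00,0)
B = A + 3.00·(cos69°, sin69°) = (1.0751, 2.8007)
|BD| = 7.4698
circle(B,5.00) ∩ circle(D,5.00): a=3.7349, h=3.3242
  candidates: C₊=(5.7839,4.4821) cross=24.831; C₋=(3.2912,-1.6813) cross=-24.831
  mode + wants cross > 0 → take C=(5.7839,4.4821) (cross=24.831)
ex = (C−B)/|BC| = (0.9418,0.3363); ey = (-0.3363,0.9418)
P = B + 2.89·ex + 3.25·ey = (2.7039,6.8333)

2.70 6.83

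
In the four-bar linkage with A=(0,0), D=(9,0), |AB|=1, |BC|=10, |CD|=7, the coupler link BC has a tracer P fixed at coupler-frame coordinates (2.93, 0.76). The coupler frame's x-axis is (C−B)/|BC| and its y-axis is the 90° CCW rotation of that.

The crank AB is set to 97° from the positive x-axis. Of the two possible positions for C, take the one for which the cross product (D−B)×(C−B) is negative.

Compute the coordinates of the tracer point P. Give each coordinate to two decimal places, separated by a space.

A=(0,0), D=(9.00,0)
B = A + 1.00·(cos97°, sin97°) = (-0.1219, 0.9925)
|BD| = 9.1757
circle(B,10.00) ∩ circle(D,7.00): a=7.3669, h=6.7623
  candidates: C₊=(7.9333,6.9183) cross=62.049; C₋=(6.4704,-6.5269) cross=-62.049
  mode - wants cross < 0 → take C=(6.4704,-6.5269) (cross=-62.049)
ex = (C−B)/|BC| = (0.6592,-0.7519); ey = (0.7519,0.6592)
P = B + 2.93·ex + 0.76·ey = (2.3811,-0.7097)

2.38 -0.71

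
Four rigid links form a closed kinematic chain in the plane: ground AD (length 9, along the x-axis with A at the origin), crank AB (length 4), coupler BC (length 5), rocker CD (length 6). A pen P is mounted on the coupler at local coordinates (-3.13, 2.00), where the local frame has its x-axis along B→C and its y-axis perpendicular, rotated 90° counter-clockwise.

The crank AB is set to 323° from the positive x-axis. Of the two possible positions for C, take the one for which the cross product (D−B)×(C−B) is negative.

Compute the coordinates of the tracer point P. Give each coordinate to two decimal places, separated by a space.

A=(0,0), D=(9.00,0)
B = A + 4.00·(cos323°, sin323°) = (3.1945, -2.4073)
|BD| = 6.2848
circle(B,5.00) ∩ circle(D,6.00): a=2.2672, h=4.4564
  candidates: C₊=(3.5819,2.5777) cross=28.007; C₋=(6.9958,-5.6554) cross=-28.007
  mode - wants cross < 0 → take C=(6.9958,-5.6554) (cross=-28.007)
ex = (C−B)/|BC| = (0.7603,-0.6496); ey = (0.6496,0.7603)
P = B + -3.13·ex + 2.00·ey = (2.1142,1.1466)

2.11 1.15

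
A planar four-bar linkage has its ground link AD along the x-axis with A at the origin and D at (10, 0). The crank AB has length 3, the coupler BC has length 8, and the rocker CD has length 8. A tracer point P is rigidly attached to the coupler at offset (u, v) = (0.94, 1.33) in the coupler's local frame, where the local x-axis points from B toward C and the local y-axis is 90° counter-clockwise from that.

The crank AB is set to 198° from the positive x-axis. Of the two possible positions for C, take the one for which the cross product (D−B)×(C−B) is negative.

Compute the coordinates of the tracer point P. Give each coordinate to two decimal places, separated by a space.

A=(0,0), D=(10.00,0)
B = A + 3.00·(cos198°, sin198°) = (-2.8532, -0.9271)
|BD| = 12.8866
circle(B,8.00) ∩ circle(D,8.00): a=6.4433, h=4.7417
  candidates: C₊=(3.2323,4.2659) cross=61.105; C₋=(3.9145,-5.1930) cross=-61.105
  mode - wants cross < 0 → take C=(3.9145,-5.1930) (cross=-61.105)
ex = (C−B)/|BC| = (0.8460,-0.5332); ey = (0.5332,0.8460)
P = B + 0.94·ex + 1.33·ey = (-1.3488,-0.3032)

-1.35 -0.30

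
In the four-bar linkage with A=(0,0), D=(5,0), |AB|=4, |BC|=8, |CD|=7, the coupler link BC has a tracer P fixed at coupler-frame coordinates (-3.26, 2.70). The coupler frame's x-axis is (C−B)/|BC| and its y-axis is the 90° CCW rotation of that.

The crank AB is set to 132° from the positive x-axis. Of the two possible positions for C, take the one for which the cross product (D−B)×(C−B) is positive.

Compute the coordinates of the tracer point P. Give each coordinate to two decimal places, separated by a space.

-6.85 3.69

A=(0,0), D=(5.00,0)
B = A + 4.00·(cos132°, sin132°) = (-2.6765, 2.9726)
|BD| = 8.2320
circle(B,8.00) ∩ circle(D,7.00): a=5.0271, h=6.2232
  candidates: C₊=(4.2586,6.9606) cross=51.229; C₋=(-0.2359,-4.6460) cross=-51.229
  mode + wants cross > 0 → take C=(4.2586,6.9606) (cross=51.229)
ex = (C−B)/|BC| = (0.8669,0.4985); ey = (-0.4985,0.8669)
P = B + -3.26·ex + 2.70·ey = (-6.8485,3.6880)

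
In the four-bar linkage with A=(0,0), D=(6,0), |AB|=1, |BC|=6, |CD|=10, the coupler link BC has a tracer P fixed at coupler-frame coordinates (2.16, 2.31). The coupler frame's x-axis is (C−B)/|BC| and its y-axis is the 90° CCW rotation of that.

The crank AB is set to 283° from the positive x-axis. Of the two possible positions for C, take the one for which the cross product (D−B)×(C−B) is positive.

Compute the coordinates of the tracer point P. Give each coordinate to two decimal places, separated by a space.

A=(0,0), D=(6.00,0)
B = A + 1.00·(cos283°, sin283°) = (0.2250, -0.9744)
|BD| = 5.8567
circle(B,6.00) ∩ circle(D,10.00): a=-2.5355, h=5.4379
  candidates: C₊=(-3.1799,3.9659) cross=31.848; C₋=(-1.3705,-6.7584) cross=-31.848
  mode + wants cross > 0 → take C=(-3.1799,3.9659) (cross=31.848)
ex = (C−B)/|BC| = (-0.5675,0.8234); ey = (-0.8234,-0.5675)
P = B + 2.16·ex + 2.31·ey = (-2.9028,-0.5067)

-2.90 -0.51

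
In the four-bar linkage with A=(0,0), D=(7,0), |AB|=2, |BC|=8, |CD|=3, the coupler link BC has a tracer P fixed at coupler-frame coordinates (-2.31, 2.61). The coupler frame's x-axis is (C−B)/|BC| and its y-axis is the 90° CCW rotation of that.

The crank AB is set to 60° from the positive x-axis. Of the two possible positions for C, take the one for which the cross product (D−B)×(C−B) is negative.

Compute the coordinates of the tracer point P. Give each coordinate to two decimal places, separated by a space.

A=(0,0), D=(7.00,0)
B = A + 2.00·(cos60°, sin60°) = (1.0000, 1.7321)
|BD| = 6.2450
circle(B,8.00) ∩ circle(D,3.00): a=7.5260, h=2.7127
  candidates: C₊=(8.9831,2.2510) cross=16.941; C₋=(7.4784,-2.9616) cross=-16.941
  mode - wants cross < 0 → take C=(7.4784,-2.9616) (cross=-16.941)
ex = (C−B)/|BC| = (0.8098,-0.5867); ey = (0.5867,0.8098)
P = B + -2.31·ex + 2.61·ey = (0.6607,5.2009)

0.66 5.20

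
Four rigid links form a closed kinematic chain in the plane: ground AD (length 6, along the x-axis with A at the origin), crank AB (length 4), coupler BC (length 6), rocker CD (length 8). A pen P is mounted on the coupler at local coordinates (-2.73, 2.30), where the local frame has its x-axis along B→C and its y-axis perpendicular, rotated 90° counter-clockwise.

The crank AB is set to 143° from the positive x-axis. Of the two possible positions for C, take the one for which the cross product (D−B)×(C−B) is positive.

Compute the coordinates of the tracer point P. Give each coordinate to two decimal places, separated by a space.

A=(0,0), D=(6.00,0)
B = A + 4.00·(cos143°, sin143°) = (-3.1945, 2.4073)
|BD| = 9.5044
circle(B,6.00) ∩ circle(D,8.00): a=3.2792, h=5.0246
  candidates: C₊=(1.2504,6.4375) cross=47.756; C₋=(-1.2949,-3.2841) cross=-47.756
  mode + wants cross > 0 → take C=(1.2504,6.4375) (cross=47.756)
ex = (C−B)/|BC| = (0.7408,0.6717); ey = (-0.6717,0.7408)
P = B + -2.73·ex + 2.30·ey = (-6.7619,2.2774)

-6.76 2.28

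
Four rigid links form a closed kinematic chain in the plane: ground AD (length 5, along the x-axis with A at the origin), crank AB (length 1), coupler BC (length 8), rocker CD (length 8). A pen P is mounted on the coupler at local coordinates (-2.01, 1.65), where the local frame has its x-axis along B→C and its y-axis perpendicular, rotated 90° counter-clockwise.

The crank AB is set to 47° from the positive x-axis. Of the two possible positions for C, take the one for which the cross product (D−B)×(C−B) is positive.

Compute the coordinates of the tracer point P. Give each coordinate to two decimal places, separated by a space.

-1.67 -0.37

A=(0,0), D=(5.00,0)
B = A + 1.00·(cos47°, sin47°) = (0.6820, 0.7314)
|BD| = 4.3795
circle(B,8.00) ∩ circle(D,8.00): a=2.1897, h=7.6945
  candidates: C₊=(4.1259,7.9521) cross=33.698; C₋=(1.5561,-7.2208) cross=-33.698
  mode + wants cross > 0 → take C=(4.1259,7.9521) (cross=33.698)
ex = (C−B)/|BC| = (0.4305,0.9026); ey = (-0.9026,0.4305)
P = B + -2.01·ex + 1.65·ey = (-1.6726,-0.3725)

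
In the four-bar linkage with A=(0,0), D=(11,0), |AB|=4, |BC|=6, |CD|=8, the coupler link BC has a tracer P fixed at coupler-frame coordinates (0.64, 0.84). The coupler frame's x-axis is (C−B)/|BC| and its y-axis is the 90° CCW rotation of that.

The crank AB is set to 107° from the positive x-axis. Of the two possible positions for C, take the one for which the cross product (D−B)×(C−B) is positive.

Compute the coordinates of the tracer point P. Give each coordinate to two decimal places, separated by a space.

-0.70 4.77

A=(0,0), D=(11.00,0)
B = A + 4.00·(cos107°, sin107°) = (-1.1695, 3.8252)
|BD| = 12.7565
circle(B,6.00) ∩ circle(D,8.00): a=5.2808, h=2.8484
  candidates: C₊=(4.7224,4.9590) cross=36.336; C₋=(3.0142,-0.4756) cross=-36.336
  mode + wants cross > 0 → take C=(4.7224,4.9590) (cross=36.336)
ex = (C−B)/|BC| = (0.9820,0.1890); ey = (-0.1890,0.9820)
P = B + 0.64·ex + 0.84·ey = (-0.6997,4.7710)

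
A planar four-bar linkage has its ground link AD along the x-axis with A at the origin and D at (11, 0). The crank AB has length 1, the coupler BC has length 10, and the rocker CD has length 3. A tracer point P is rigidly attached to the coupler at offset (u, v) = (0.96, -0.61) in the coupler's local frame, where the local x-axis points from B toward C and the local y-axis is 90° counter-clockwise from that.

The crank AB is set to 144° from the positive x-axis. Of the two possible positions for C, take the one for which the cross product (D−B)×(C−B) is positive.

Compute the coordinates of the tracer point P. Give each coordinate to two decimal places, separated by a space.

A=(0,0), D=(11.00,0)
B = A + 1.00·(cos144°, sin144°) = (-0.8090, 0.5878)
|BD| = 11.8236
circle(B,10.00) ∩ circle(D,3.00): a=9.7600, h=2.1775
  candidates: C₊=(9.0472,2.2774) cross=25.746; C₋=(8.8307,-2.0722) cross=-25.746
  mode + wants cross > 0 → take C=(9.0472,2.2774) (cross=25.746)
ex = (C−B)/|BC| = (0.9856,0.1690); ey = (-0.1690,0.9856)
P = B + 0.96·ex + -0.61·ey = (0.2402,0.1488)

0.24 0.15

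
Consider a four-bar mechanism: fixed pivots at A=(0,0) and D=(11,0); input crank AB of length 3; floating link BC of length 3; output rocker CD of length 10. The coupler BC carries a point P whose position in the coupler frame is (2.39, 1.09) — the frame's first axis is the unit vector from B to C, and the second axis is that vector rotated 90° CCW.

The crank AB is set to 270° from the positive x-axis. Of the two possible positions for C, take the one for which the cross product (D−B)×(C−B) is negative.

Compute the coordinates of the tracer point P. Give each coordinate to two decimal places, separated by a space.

2.53 -3.70

A=(0,0), D=(11.00,0)
B = A + 3.00·(cos270°, sin270°) = (-0.0000, -3.0000)
|BD| = 11.4018
circle(B,3.00) ∩ circle(D,10.00): a=1.7103, h=2.4648
  candidates: C₊=(1.0015,-0.1721) cross=28.102; C₋=(2.2985,-4.9279) cross=-28.102
  mode - wants cross < 0 → take C=(2.2985,-4.9279) (cross=-28.102)
ex = (C−B)/|BC| = (0.7662,-0.6426); ey = (0.6426,0.7662)
P = B + 2.39·ex + 1.09·ey = (2.5316,-3.7008)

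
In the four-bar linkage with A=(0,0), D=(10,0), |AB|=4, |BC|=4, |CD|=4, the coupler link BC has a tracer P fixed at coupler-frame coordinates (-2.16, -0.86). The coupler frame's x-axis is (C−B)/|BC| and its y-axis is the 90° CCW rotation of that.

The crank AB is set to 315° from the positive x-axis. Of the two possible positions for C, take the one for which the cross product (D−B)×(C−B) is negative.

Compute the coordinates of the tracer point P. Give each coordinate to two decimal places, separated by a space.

0.77 -3.91

A=(0,0), D=(10.00,0)
B = A + 4.00·(cos315°, sin315°) = (2.8284, -2.8284)
|BD| = 7.7092
circle(B,4.00) ∩ circle(D,4.00): a=3.8546, h=1.0687
  candidates: C₊=(6.0221,-0.4200) cross=8.239; C₋=(6.8063,-2.4084) cross=-8.239
  mode - wants cross < 0 → take C=(6.8063,-2.4084) (cross=-8.239)
ex = (C−B)/|BC| = (0.9945,0.1050); ey = (-0.1050,0.9945)
P = B + -2.16·ex + -0.86·ey = (0.7707,-3.9105)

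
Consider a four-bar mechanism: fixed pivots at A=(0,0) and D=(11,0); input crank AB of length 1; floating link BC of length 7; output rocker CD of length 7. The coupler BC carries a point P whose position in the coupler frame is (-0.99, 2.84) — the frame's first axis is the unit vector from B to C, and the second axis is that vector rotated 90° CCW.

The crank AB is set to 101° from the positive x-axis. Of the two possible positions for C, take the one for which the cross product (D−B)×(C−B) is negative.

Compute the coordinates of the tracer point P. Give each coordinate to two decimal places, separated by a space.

A=(0,0), D=(11.00,0)
B = A + 1.00·(cos101°, sin101°) = (-0.1908, 0.9816)
|BD| = 11.2338
circle(B,7.00) ∩ circle(D,7.00): a=5.6169, h=4.1774
  candidates: C₊=(5.7696,4.6522) cross=46.928; C₋=(5.0396,-3.6706) cross=-46.928
  mode - wants cross < 0 → take C=(5.0396,-3.6706) (cross=-46.928)
ex = (C−B)/|BC| = (0.7472,-0.6646); ey = (0.6646,0.7472)
P = B + -0.99·ex + 2.84·ey = (0.9569,3.7616)

0.96 3.76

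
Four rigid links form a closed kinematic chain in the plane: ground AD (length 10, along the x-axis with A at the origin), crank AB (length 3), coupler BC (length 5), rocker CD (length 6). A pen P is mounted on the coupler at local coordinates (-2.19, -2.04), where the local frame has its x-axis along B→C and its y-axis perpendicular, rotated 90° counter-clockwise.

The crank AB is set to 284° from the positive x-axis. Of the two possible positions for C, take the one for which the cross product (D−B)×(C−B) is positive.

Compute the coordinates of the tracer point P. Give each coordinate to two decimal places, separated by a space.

A=(0,0), D=(10.00,0)
B = A + 3.00·(cos284°, sin284°) = (0.7258, -2.9109)
|BD| = 9.7203
circle(B,5.00) ∩ circle(D,6.00): a=4.2943, h=2.5610
  candidates: C₊=(4.0561,0.8186) cross=24.894; C₋=(5.5899,-4.0683) cross=-24.894
  mode + wants cross > 0 → take C=(4.0561,0.8186) (cross=24.894)
ex = (C−B)/|BC| = (0.6661,0.7459); ey = (-0.7459,0.6661)
P = B + -2.19·ex + -2.04·ey = (0.7887,-5.9032)

0.79 -5.90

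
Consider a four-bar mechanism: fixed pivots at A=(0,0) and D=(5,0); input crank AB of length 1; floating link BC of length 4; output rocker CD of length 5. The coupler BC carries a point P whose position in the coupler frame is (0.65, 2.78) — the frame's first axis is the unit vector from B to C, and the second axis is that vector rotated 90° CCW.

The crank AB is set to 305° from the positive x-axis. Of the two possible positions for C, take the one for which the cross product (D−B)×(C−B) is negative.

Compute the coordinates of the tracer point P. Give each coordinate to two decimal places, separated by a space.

A=(0,0), D=(5.00,0)
B = A + 1.00·(cos305°, sin305°) = (0.5736, -0.8192)
|BD| = 4.5016
circle(B,4.00) ∩ circle(D,5.00): a=1.2511, h=3.7993
  candidates: C₊=(1.1125,3.1444) cross=17.103; C₋=(2.4952,-4.3273) cross=-17.103
  mode - wants cross < 0 → take C=(2.4952,-4.3273) (cross=-17.103)
ex = (C−B)/|BC| = (0.4804,-0.8770); ey = (0.8770,0.4804)
P = B + 0.65·ex + 2.78·ey = (3.3240,-0.0537)

3.32 -0.05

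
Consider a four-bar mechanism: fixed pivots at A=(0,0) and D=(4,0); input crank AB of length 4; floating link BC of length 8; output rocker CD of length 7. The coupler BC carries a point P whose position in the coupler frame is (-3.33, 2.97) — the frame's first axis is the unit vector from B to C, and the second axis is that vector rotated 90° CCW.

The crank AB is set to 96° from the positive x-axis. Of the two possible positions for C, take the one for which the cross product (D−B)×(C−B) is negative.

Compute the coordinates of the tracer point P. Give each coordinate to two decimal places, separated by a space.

3.09 6.74

A=(0,0), D=(4.00,0)
B = A + 4.00·(cos96°, sin96°) = (-0.4181, 3.9781)
|BD| = 5.9452
circle(B,8.00) ∩ circle(D,7.00): a=4.2341, h=6.7877
  candidates: C₊=(7.2703,6.1891) cross=40.354; C₋=(-1.8134,-3.8993) cross=-40.354
  mode - wants cross < 0 → take C=(-1.8134,-3.8993) (cross=-40.354)
ex = (C−B)/|BC| = (-0.1744,-0.9847); ey = (0.9847,-0.1744)
P = B + -3.33·ex + 2.97·ey = (3.0871,6.7391)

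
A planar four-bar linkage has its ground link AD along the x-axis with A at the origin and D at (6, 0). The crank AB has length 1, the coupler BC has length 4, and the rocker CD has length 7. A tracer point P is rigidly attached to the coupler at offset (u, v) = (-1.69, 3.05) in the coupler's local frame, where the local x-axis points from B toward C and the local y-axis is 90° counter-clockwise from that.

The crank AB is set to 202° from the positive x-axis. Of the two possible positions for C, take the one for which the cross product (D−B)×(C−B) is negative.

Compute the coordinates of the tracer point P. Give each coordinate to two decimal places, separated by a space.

1.41 2.21

A=(0,0), D=(6.00,0)
B = A + 1.00·(cos202°, sin202°) = (-0.9272, -0.3746)
|BD| = 6.9373
circle(B,4.00) ∩ circle(D,7.00): a=1.0902, h=3.8486
  candidates: C₊=(-0.0464,3.5272) cross=26.699; C₋=(0.3693,-4.1587) cross=-26.699
  mode - wants cross < 0 → take C=(0.3693,-4.1587) (cross=-26.699)
ex = (C−B)/|BC| = (0.3241,-0.9460); ey = (0.9460,0.3241)
P = B + -1.69·ex + 3.05·ey = (1.4104,2.2127)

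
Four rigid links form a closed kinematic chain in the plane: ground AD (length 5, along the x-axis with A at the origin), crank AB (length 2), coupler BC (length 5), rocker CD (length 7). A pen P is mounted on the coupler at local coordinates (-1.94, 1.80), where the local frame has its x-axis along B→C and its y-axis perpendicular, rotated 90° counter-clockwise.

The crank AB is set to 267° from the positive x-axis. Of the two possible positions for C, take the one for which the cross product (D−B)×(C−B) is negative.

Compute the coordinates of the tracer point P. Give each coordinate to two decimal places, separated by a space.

A=(0,0), D=(5.00,0)
B = A + 2.00·(cos267°, sin267°) = (-0.1047, -1.9973)
|BD| = 5.4815
circle(B,5.00) ∩ circle(D,7.00): a=0.5516, h=4.9695
  candidates: C₊=(-1.4017,2.8316) cross=27.240; C₋=(2.2197,-6.4242) cross=-27.240
  mode - wants cross < 0 → take C=(2.2197,-6.4242) (cross=-27.240)
ex = (C−B)/|BC| = (0.4649,-0.8854); ey = (0.8854,0.4649)
P = B + -1.94·ex + 1.80·ey = (0.5872,0.5571)

0.59 0.56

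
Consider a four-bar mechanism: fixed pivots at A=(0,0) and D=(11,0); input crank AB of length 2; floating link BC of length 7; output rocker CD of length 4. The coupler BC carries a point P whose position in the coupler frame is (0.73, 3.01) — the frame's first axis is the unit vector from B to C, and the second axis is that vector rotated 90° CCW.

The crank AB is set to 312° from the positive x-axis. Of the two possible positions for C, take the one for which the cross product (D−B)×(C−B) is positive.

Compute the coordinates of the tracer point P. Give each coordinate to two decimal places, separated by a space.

A=(0,0), D=(11.00,0)
B = A + 2.00·(cos312°, sin312°) = (1.3383, -1.4863)
|BD| = 9.7754
circle(B,7.00) ∩ circle(D,4.00): a=6.5756, h=2.4003
  candidates: C₊=(7.4725,1.8859) cross=23.464; C₋=(8.2024,-2.8589) cross=-23.464
  mode + wants cross > 0 → take C=(7.4725,1.8859) (cross=23.464)
ex = (C−B)/|BC| = (0.8763,0.4817); ey = (-0.4817,0.8763)
P = B + 0.73·ex + 3.01·ey = (0.5279,1.5031)

0.53 1.50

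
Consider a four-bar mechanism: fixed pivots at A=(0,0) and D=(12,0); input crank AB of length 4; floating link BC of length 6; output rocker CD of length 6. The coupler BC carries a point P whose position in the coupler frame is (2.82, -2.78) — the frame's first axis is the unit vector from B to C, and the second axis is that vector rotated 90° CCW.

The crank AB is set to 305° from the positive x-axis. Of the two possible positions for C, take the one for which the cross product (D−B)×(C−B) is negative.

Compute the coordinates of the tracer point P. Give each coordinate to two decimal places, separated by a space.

4.43 -6.61

A=(0,0), D=(12.00,0)
B = A + 4.00·(cos305°, sin305°) = (2.2943, -3.2766)
|BD| = 10.2439
circle(B,6.00) ∩ circle(D,6.00): a=5.1219, h=3.1250
  candidates: C₊=(6.1476,1.3226) cross=32.012; C₋=(8.1467,-4.5992) cross=-32.012
  mode - wants cross < 0 → take C=(8.1467,-4.5992) (cross=-32.012)
ex = (C−B)/|BC| = (0.9754,-0.2204); ey = (0.2204,0.9754)
P = B + 2.82·ex + -2.78·ey = (4.4322,-6.6098)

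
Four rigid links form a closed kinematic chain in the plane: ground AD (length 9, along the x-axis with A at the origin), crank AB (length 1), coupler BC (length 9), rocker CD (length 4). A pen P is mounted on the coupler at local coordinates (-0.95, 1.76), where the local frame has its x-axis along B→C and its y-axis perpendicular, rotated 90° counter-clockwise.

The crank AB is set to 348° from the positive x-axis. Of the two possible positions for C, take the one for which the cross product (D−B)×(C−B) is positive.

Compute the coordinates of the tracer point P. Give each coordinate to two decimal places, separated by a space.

-0.68 0.90

A=(0,0), D=(9.00,0)
B = A + 1.00·(cos348°, sin348°) = (0.9781, -0.2079)
|BD| = 8.0245
circle(B,9.00) ∩ circle(D,4.00): a=8.0623, h=3.9998
  candidates: C₊=(8.9342,3.9995) cross=32.097; C₋=(9.1414,-3.9975) cross=-32.097
  mode + wants cross > 0 → take C=(8.9342,3.9995) (cross=32.097)
ex = (C−B)/|BC| = (0.8840,0.4675); ey = (-0.4675,0.8840)
P = B + -0.95·ex + 1.76·ey = (-0.6844,0.9038)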